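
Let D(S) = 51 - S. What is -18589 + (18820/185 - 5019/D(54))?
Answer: -622128/37 ≈ -16814.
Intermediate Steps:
-18589 + (18820/185 - 5019/D(54)) = -18589 + (18820/185 - 5019/(51 - 1*54)) = -18589 + (18820*(1/185) - 5019/(51 - 54)) = -18589 + (3764/37 - 5019/(-3)) = -18589 + (3764/37 - 5019*(-⅓)) = -18589 + (3764/37 + 1673) = -18589 + 65665/37 = -622128/37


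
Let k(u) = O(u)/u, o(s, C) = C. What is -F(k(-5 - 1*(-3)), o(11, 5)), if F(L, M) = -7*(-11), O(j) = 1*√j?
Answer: -77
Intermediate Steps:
O(j) = √j
k(u) = u^(-½) (k(u) = √u/u = u^(-½))
F(L, M) = 77
-F(k(-5 - 1*(-3)), o(11, 5)) = -1*77 = -77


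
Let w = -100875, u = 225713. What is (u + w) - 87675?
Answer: 37163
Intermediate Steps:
(u + w) - 87675 = (225713 - 100875) - 87675 = 124838 - 87675 = 37163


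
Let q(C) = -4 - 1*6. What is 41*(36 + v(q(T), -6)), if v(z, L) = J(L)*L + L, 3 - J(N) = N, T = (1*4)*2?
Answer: -984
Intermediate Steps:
T = 8 (T = 4*2 = 8)
q(C) = -10 (q(C) = -4 - 6 = -10)
J(N) = 3 - N
v(z, L) = L + L*(3 - L) (v(z, L) = (3 - L)*L + L = L*(3 - L) + L = L + L*(3 - L))
41*(36 + v(q(T), -6)) = 41*(36 - 6*(4 - 1*(-6))) = 41*(36 - 6*(4 + 6)) = 41*(36 - 6*10) = 41*(36 - 60) = 41*(-24) = -984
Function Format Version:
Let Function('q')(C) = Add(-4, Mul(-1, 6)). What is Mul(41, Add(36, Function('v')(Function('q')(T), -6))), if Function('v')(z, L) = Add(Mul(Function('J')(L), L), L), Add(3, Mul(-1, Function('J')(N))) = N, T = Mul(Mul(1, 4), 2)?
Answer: -984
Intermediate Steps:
T = 8 (T = Mul(4, 2) = 8)
Function('q')(C) = -10 (Function('q')(C) = Add(-4, -6) = -10)
Function('J')(N) = Add(3, Mul(-1, N))
Function('v')(z, L) = Add(L, Mul(L, Add(3, Mul(-1, L)))) (Function('v')(z, L) = Add(Mul(Add(3, Mul(-1, L)), L), L) = Add(Mul(L, Add(3, Mul(-1, L))), L) = Add(L, Mul(L, Add(3, Mul(-1, L)))))
Mul(41, Add(36, Function('v')(Function('q')(T), -6))) = Mul(41, Add(36, Mul(-6, Add(4, Mul(-1, -6))))) = Mul(41, Add(36, Mul(-6, Add(4, 6)))) = Mul(41, Add(36, Mul(-6, 10))) = Mul(41, Add(36, -60)) = Mul(41, -24) = -984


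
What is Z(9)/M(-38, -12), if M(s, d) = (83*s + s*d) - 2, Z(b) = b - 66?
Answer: 19/900 ≈ 0.021111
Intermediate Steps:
Z(b) = -66 + b
M(s, d) = -2 + 83*s + d*s (M(s, d) = (83*s + d*s) - 2 = -2 + 83*s + d*s)
Z(9)/M(-38, -12) = (-66 + 9)/(-2 + 83*(-38) - 12*(-38)) = -57/(-2 - 3154 + 456) = -57/(-2700) = -57*(-1/2700) = 19/900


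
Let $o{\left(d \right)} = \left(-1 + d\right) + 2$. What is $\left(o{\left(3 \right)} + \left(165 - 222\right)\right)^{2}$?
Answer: $2809$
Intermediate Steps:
$o{\left(d \right)} = 1 + d$
$\left(o{\left(3 \right)} + \left(165 - 222\right)\right)^{2} = \left(\left(1 + 3\right) + \left(165 - 222\right)\right)^{2} = \left(4 + \left(165 - 222\right)\right)^{2} = \left(4 - 57\right)^{2} = \left(-53\right)^{2} = 2809$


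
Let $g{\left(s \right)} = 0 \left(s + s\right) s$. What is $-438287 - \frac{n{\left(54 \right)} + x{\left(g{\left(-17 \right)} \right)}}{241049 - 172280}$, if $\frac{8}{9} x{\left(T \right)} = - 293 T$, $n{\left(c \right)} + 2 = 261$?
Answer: $- \frac{30140558962}{68769} \approx -4.3829 \cdot 10^{5}$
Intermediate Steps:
$n{\left(c \right)} = 259$ ($n{\left(c \right)} = -2 + 261 = 259$)
$g{\left(s \right)} = 0$ ($g{\left(s \right)} = 0 \cdot 2 s s = 0 s = 0$)
$x{\left(T \right)} = - \frac{2637 T}{8}$ ($x{\left(T \right)} = \frac{9 \left(- 293 T\right)}{8} = - \frac{2637 T}{8}$)
$-438287 - \frac{n{\left(54 \right)} + x{\left(g{\left(-17 \right)} \right)}}{241049 - 172280} = -438287 - \frac{259 - 0}{241049 - 172280} = -438287 - \frac{259 + 0}{68769} = -438287 - 259 \cdot \frac{1}{68769} = -438287 - \frac{259}{68769} = - \frac{30140558962}{68769}$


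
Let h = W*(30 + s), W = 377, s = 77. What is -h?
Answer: -40339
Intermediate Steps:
h = 40339 (h = 377*(30 + 77) = 377*107 = 40339)
-h = -1*40339 = -40339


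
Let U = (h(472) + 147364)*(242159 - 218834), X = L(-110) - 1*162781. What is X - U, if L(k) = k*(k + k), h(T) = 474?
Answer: -3448459931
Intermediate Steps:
L(k) = 2*k**2 (L(k) = k*(2*k) = 2*k**2)
X = -138581 (X = 2*(-110)**2 - 1*162781 = 2*12100 - 162781 = 24200 - 162781 = -138581)
U = 3448321350 (U = (474 + 147364)*(242159 - 218834) = 147838*23325 = 3448321350)
X - U = -138581 - 1*3448321350 = -138581 - 3448321350 = -3448459931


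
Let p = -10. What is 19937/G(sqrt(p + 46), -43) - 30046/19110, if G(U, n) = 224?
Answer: 26733269/305760 ≈ 87.432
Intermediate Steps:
19937/G(sqrt(p + 46), -43) - 30046/19110 = 19937/224 - 30046/19110 = 19937*(1/224) - 30046*1/19110 = 19937/224 - 15023/9555 = 26733269/305760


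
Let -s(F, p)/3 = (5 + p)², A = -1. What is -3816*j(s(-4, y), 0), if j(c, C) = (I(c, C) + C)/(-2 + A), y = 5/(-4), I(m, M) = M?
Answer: 0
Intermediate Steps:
y = -5/4 (y = 5*(-¼) = -5/4 ≈ -1.2500)
s(F, p) = -3*(5 + p)²
j(c, C) = -2*C/3 (j(c, C) = (C + C)/(-2 - 1) = (2*C)/(-3) = (2*C)*(-⅓) = -2*C/3)
-3816*j(s(-4, y), 0) = -(-2544)*0 = -3816*0 = 0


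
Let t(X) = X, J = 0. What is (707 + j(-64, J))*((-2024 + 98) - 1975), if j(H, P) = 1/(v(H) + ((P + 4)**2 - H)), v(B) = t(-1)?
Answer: -217886454/79 ≈ -2.7581e+6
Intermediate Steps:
v(B) = -1
j(H, P) = 1/(-1 + (4 + P)**2 - H) (j(H, P) = 1/(-1 + ((P + 4)**2 - H)) = 1/(-1 + ((4 + P)**2 - H)) = 1/(-1 + (4 + P)**2 - H))
(707 + j(-64, J))*((-2024 + 98) - 1975) = (707 - 1/(1 - 64 - (4 + 0)**2))*((-2024 + 98) - 1975) = (707 - 1/(1 - 64 - 1*4**2))*(-1926 - 1975) = (707 - 1/(1 - 64 - 1*16))*(-3901) = (707 - 1/(1 - 64 - 16))*(-3901) = (707 - 1/(-79))*(-3901) = (707 - 1*(-1/79))*(-3901) = (707 + 1/79)*(-3901) = (55854/79)*(-3901) = -217886454/79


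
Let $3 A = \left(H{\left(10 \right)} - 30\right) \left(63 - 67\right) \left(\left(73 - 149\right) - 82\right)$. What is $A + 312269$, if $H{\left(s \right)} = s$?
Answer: $\frac{924167}{3} \approx 3.0806 \cdot 10^{5}$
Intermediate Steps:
$A = - \frac{12640}{3}$ ($A = \frac{\left(10 - 30\right) \left(63 - 67\right) \left(\left(73 - 149\right) - 82\right)}{3} = \frac{\left(-20\right) \left(-4\right) \left(\left(73 - 149\right) - 82\right)}{3} = \frac{80 \left(-76 - 82\right)}{3} = \frac{80 \left(-158\right)}{3} = \frac{1}{3} \left(-12640\right) = - \frac{12640}{3} \approx -4213.3$)
$A + 312269 = - \frac{12640}{3} + 312269 = \frac{924167}{3}$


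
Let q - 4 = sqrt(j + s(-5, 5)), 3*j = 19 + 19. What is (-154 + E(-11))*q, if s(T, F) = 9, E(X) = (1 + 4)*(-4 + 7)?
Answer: -556 - 139*sqrt(195)/3 ≈ -1203.0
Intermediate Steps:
E(X) = 15 (E(X) = 5*3 = 15)
j = 38/3 (j = (19 + 19)/3 = (1/3)*38 = 38/3 ≈ 12.667)
q = 4 + sqrt(195)/3 (q = 4 + sqrt(38/3 + 9) = 4 + sqrt(65/3) = 4 + sqrt(195)/3 ≈ 8.6548)
(-154 + E(-11))*q = (-154 + 15)*(4 + sqrt(195)/3) = -139*(4 + sqrt(195)/3) = -556 - 139*sqrt(195)/3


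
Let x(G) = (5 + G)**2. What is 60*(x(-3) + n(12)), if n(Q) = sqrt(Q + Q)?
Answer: 240 + 120*sqrt(6) ≈ 533.94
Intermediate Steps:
n(Q) = sqrt(2)*sqrt(Q) (n(Q) = sqrt(2*Q) = sqrt(2)*sqrt(Q))
60*(x(-3) + n(12)) = 60*((5 - 3)**2 + sqrt(2)*sqrt(12)) = 60*(2**2 + sqrt(2)*(2*sqrt(3))) = 60*(4 + 2*sqrt(6)) = 240 + 120*sqrt(6)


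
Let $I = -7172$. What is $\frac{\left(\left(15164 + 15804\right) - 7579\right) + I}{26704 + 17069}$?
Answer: $\frac{16217}{43773} \approx 0.37048$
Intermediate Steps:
$\frac{\left(\left(15164 + 15804\right) - 7579\right) + I}{26704 + 17069} = \frac{\left(\left(15164 + 15804\right) - 7579\right) - 7172}{26704 + 17069} = \frac{\left(30968 - 7579\right) - 7172}{43773} = \left(23389 - 7172\right) \frac{1}{43773} = 16217 \cdot \frac{1}{43773} = \frac{16217}{43773}$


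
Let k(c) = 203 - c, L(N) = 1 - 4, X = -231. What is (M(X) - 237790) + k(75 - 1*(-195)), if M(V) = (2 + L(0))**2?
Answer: -237856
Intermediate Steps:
L(N) = -3
M(V) = 1 (M(V) = (2 - 3)**2 = (-1)**2 = 1)
(M(X) - 237790) + k(75 - 1*(-195)) = (1 - 237790) + (203 - (75 - 1*(-195))) = -237789 + (203 - (75 + 195)) = -237789 + (203 - 1*270) = -237789 + (203 - 270) = -237789 - 67 = -237856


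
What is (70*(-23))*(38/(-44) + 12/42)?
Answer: 10235/11 ≈ 930.45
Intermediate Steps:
(70*(-23))*(38/(-44) + 12/42) = -1610*(38*(-1/44) + 12*(1/42)) = -1610*(-19/22 + 2/7) = -1610*(-89/154) = 10235/11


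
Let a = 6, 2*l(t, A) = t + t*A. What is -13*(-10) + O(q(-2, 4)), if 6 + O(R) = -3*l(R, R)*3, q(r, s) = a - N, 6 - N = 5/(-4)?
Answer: 3923/32 ≈ 122.59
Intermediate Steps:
N = 29/4 (N = 6 - 5/(-4) = 6 - 5*(-1)/4 = 6 - 1*(-5/4) = 6 + 5/4 = 29/4 ≈ 7.2500)
l(t, A) = t/2 + A*t/2 (l(t, A) = (t + t*A)/2 = (t + A*t)/2 = t/2 + A*t/2)
q(r, s) = -5/4 (q(r, s) = 6 - 1*29/4 = 6 - 29/4 = -5/4)
O(R) = -6 - 9*R*(1 + R)/2 (O(R) = -6 - 3*R*(1 + R)/2*3 = -6 - 9*R*(1 + R)/2)
-13*(-10) + O(q(-2, 4)) = -13*(-10) + (-6 - 9/2*(-5/4)*(1 - 5/4)) = 130 + (-6 - 9/2*(-5/4)*(-¼)) = 130 + (-6 - 45/32) = 130 - 237/32 = 3923/32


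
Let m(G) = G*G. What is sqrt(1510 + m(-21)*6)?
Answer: 2*sqrt(1039) ≈ 64.467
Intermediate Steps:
m(G) = G**2
sqrt(1510 + m(-21)*6) = sqrt(1510 + (-21)**2*6) = sqrt(1510 + 441*6) = sqrt(1510 + 2646) = sqrt(4156) = 2*sqrt(1039)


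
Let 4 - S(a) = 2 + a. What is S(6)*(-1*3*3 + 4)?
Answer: 20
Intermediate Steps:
S(a) = 2 - a (S(a) = 4 - (2 + a) = 4 + (-2 - a) = 2 - a)
S(6)*(-1*3*3 + 4) = (2 - 1*6)*(-1*3*3 + 4) = (2 - 6)*(-3*3 + 4) = -4*(-9 + 4) = -4*(-5) = 20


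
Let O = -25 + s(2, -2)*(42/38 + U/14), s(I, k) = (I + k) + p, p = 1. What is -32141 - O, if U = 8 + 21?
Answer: -8543701/266 ≈ -32119.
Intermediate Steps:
s(I, k) = 1 + I + k (s(I, k) = (I + k) + 1 = 1 + I + k)
U = 29
O = -5805/266 (O = -25 + (1 + 2 - 2)*(42/38 + 29/14) = -25 + 1*(42*(1/38) + 29*(1/14)) = -25 + 1*(21/19 + 29/14) = -25 + 1*(845/266) = -25 + 845/266 = -5805/266 ≈ -21.823)
-32141 - O = -32141 - 1*(-5805/266) = -32141 + 5805/266 = -8543701/266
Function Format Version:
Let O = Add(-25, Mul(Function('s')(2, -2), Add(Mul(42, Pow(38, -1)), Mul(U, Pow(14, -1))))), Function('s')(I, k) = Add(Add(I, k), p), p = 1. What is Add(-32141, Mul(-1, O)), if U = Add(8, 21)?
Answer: Rational(-8543701, 266) ≈ -32119.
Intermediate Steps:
Function('s')(I, k) = Add(1, I, k) (Function('s')(I, k) = Add(Add(I, k), 1) = Add(1, I, k))
U = 29
O = Rational(-5805, 266) (O = Add(-25, Mul(Add(1, 2, -2), Add(Mul(42, Pow(38, -1)), Mul(29, Pow(14, -1))))) = Add(-25, Mul(1, Add(Mul(42, Rational(1, 38)), Mul(29, Rational(1, 14))))) = Add(-25, Mul(1, Add(Rational(21, 19), Rational(29, 14)))) = Add(-25, Mul(1, Rational(845, 266))) = Add(-25, Rational(845, 266)) = Rational(-5805, 266) ≈ -21.823)
Add(-32141, Mul(-1, O)) = Add(-32141, Mul(-1, Rational(-5805, 266))) = Add(-32141, Rational(5805, 266)) = Rational(-8543701, 266)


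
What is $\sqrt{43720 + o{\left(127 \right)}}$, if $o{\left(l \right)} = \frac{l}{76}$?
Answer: $\frac{\sqrt{63134093}}{38} \approx 209.1$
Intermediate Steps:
$o{\left(l \right)} = \frac{l}{76}$ ($o{\left(l \right)} = l \frac{1}{76} = \frac{l}{76}$)
$\sqrt{43720 + o{\left(127 \right)}} = \sqrt{43720 + \frac{1}{76} \cdot 127} = \sqrt{43720 + \frac{127}{76}} = \sqrt{\frac{3322847}{76}} = \frac{\sqrt{63134093}}{38}$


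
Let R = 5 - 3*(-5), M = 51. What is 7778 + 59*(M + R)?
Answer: 11967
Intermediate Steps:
R = 20 (R = 5 + 15 = 20)
7778 + 59*(M + R) = 7778 + 59*(51 + 20) = 7778 + 59*71 = 7778 + 4189 = 11967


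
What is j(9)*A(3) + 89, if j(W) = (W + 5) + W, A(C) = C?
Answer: 158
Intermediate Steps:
j(W) = 5 + 2*W (j(W) = (5 + W) + W = 5 + 2*W)
j(9)*A(3) + 89 = (5 + 2*9)*3 + 89 = (5 + 18)*3 + 89 = 23*3 + 89 = 69 + 89 = 158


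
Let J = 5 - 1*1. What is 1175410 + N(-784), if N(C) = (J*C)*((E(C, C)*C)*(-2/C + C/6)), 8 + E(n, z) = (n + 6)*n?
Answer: -587840718933418/3 ≈ -1.9595e+14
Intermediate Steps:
E(n, z) = -8 + n*(6 + n) (E(n, z) = -8 + (n + 6)*n = -8 + (6 + n)*n = -8 + n*(6 + n))
J = 4 (J = 5 - 1 = 4)
N(C) = 4*C²*(-2/C + C/6)*(-8 + C² + 6*C) (N(C) = (4*C)*(((-8 + C² + 6*C)*C)*(-2/C + C/6)) = (4*C)*((C*(-8 + C² + 6*C))*(-2/C + C*(⅙))) = (4*C)*((C*(-8 + C² + 6*C))*(-2/C + C/6)) = (4*C)*(C*(-2/C + C/6)*(-8 + C² + 6*C)) = 4*C²*(-2/C + C/6)*(-8 + C² + 6*C))
1175410 + N(-784) = 1175410 + (⅔)*(-784)*(-12 + (-784)²)*(-8 + (-784)² + 6*(-784)) = 1175410 + (⅔)*(-784)*(-12 + 614656)*(-8 + 614656 - 4704) = 1175410 + (⅔)*(-784)*614644*609944 = 1175410 - 587840722459648/3 = -587840718933418/3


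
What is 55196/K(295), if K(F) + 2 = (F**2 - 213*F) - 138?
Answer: 27598/12025 ≈ 2.2951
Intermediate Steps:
K(F) = -140 + F**2 - 213*F (K(F) = -2 + ((F**2 - 213*F) - 138) = -2 + (-138 + F**2 - 213*F) = -140 + F**2 - 213*F)
55196/K(295) = 55196/(-140 + 295**2 - 213*295) = 55196/(-140 + 87025 - 62835) = 55196/24050 = 55196*(1/24050) = 27598/12025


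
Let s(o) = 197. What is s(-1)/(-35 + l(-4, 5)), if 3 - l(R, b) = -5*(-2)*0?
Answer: -197/32 ≈ -6.1563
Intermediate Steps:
l(R, b) = 3 (l(R, b) = 3 - (-5*(-2))*0 = 3 - 10*0 = 3 - 1*0 = 3 + 0 = 3)
s(-1)/(-35 + l(-4, 5)) = 197/(-35 + 3) = 197/(-32) = -1/32*197 = -197/32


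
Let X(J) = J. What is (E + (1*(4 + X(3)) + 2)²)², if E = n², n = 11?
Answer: 40804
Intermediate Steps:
E = 121 (E = 11² = 121)
(E + (1*(4 + X(3)) + 2)²)² = (121 + (1*(4 + 3) + 2)²)² = (121 + (1*7 + 2)²)² = (121 + (7 + 2)²)² = (121 + 9²)² = (121 + 81)² = 202² = 40804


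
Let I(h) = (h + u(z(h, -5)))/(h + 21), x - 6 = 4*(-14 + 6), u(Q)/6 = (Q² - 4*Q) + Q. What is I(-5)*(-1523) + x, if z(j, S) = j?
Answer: -358321/16 ≈ -22395.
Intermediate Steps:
u(Q) = -18*Q + 6*Q² (u(Q) = 6*((Q² - 4*Q) + Q) = 6*(Q² - 3*Q) = -18*Q + 6*Q²)
x = -26 (x = 6 + 4*(-14 + 6) = 6 + 4*(-8) = 6 - 32 = -26)
I(h) = (h + 6*h*(-3 + h))/(21 + h) (I(h) = (h + 6*h*(-3 + h))/(h + 21) = (h + 6*h*(-3 + h))/(21 + h))
I(-5)*(-1523) + x = -5*(-17 + 6*(-5))/(21 - 5)*(-1523) - 26 = -5*(-17 - 30)/16*(-1523) - 26 = -5*1/16*(-47)*(-1523) - 26 = (235/16)*(-1523) - 26 = -357905/16 - 26 = -358321/16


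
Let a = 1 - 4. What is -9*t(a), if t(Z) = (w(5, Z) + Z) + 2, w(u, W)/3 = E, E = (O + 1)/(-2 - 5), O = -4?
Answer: -18/7 ≈ -2.5714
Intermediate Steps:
E = 3/7 (E = (-4 + 1)/(-2 - 5) = -3/(-7) = -3*(-1/7) = 3/7 ≈ 0.42857)
w(u, W) = 9/7 (w(u, W) = 3*(3/7) = 9/7)
a = -3
t(Z) = 23/7 + Z (t(Z) = (9/7 + Z) + 2 = 23/7 + Z)
-9*t(a) = -9*(23/7 - 3) = -9*2/7 = -18/7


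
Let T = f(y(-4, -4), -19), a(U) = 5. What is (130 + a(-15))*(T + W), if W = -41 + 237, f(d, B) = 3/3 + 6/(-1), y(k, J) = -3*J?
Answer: 25785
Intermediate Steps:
f(d, B) = -5 (f(d, B) = 3*(1/3) + 6*(-1) = 1 - 6 = -5)
W = 196
T = -5
(130 + a(-15))*(T + W) = (130 + 5)*(-5 + 196) = 135*191 = 25785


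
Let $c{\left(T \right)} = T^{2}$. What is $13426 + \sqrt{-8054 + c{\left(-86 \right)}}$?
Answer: $13426 + i \sqrt{658} \approx 13426.0 + 25.652 i$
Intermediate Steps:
$13426 + \sqrt{-8054 + c{\left(-86 \right)}} = 13426 + \sqrt{-8054 + \left(-86\right)^{2}} = 13426 + \sqrt{-8054 + 7396} = 13426 + \sqrt{-658} = 13426 + i \sqrt{658}$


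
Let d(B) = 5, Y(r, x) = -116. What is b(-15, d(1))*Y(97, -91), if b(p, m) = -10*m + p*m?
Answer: 14500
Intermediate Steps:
b(p, m) = -10*m + m*p
b(-15, d(1))*Y(97, -91) = (5*(-10 - 15))*(-116) = (5*(-25))*(-116) = -125*(-116) = 14500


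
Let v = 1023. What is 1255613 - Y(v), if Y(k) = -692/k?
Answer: 1284492791/1023 ≈ 1.2556e+6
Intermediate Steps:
1255613 - Y(v) = 1255613 - (-692)/1023 = 1255613 - 1*(-692/1023) = 1255613 + 692/1023 = 1284492791/1023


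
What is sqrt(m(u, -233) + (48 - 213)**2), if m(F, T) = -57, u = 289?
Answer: 4*sqrt(1698) ≈ 164.83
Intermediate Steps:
sqrt(m(u, -233) + (48 - 213)**2) = sqrt(-57 + (48 - 213)**2) = sqrt(-57 + (-165)**2) = sqrt(-57 + 27225) = sqrt(27168) = 4*sqrt(1698)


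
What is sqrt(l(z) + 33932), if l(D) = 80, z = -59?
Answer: 2*sqrt(8503) ≈ 184.42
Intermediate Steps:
sqrt(l(z) + 33932) = sqrt(80 + 33932) = sqrt(34012) = 2*sqrt(8503)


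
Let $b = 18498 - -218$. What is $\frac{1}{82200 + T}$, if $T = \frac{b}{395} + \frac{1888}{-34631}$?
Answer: $\frac{13679245}{1125081347036} \approx 1.2158 \cdot 10^{-5}$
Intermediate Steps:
$b = 18716$ ($b = 18498 + 218 = 18716$)
$T = \frac{647408036}{13679245}$ ($T = \frac{18716}{395} + \frac{1888}{-34631} = 18716 \cdot \frac{1}{395} + 1888 \left(- \frac{1}{34631}\right) = \frac{18716}{395} - \frac{1888}{34631} = \frac{647408036}{13679245} \approx 47.328$)
$\frac{1}{82200 + T} = \frac{1}{82200 + \frac{647408036}{13679245}} = \frac{1}{\frac{1125081347036}{13679245}} = \frac{13679245}{1125081347036}$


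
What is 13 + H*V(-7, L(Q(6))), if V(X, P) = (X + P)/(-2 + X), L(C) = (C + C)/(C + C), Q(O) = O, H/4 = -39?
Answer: -91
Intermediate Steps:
H = -156 (H = 4*(-39) = -156)
L(C) = 1 (L(C) = (2*C)/((2*C)) = (2*C)*(1/(2*C)) = 1)
V(X, P) = (P + X)/(-2 + X)
13 + H*V(-7, L(Q(6))) = 13 - 156*(1 - 7)/(-2 - 7) = 13 - 156*(-6)/(-9) = 13 - (-52)*(-6)/3 = 13 - 156*⅔ = 13 - 104 = -91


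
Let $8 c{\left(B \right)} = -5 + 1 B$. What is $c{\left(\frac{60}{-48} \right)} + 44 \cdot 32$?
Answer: $\frac{45031}{32} \approx 1407.2$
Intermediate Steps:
$c{\left(B \right)} = - \frac{5}{8} + \frac{B}{8}$ ($c{\left(B \right)} = \frac{-5 + 1 B}{8} = \frac{-5 + B}{8} = - \frac{5}{8} + \frac{B}{8}$)
$c{\left(\frac{60}{-48} \right)} + 44 \cdot 32 = \left(- \frac{5}{8} + \frac{60 \frac{1}{-48}}{8}\right) + 44 \cdot 32 = \left(- \frac{5}{8} + \frac{60 \left(- \frac{1}{48}\right)}{8}\right) + 1408 = \left(- \frac{5}{8} + \frac{1}{8} \left(- \frac{5}{4}\right)\right) + 1408 = \left(- \frac{5}{8} - \frac{5}{32}\right) + 1408 = - \frac{25}{32} + 1408 = \frac{45031}{32}$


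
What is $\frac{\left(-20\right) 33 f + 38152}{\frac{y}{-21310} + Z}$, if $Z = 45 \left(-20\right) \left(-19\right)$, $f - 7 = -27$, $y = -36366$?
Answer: $\frac{547155560}{182218683} \approx 3.0027$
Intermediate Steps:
$f = -20$ ($f = 7 - 27 = -20$)
$Z = 17100$ ($Z = \left(-900\right) \left(-19\right) = 17100$)
$\frac{\left(-20\right) 33 f + 38152}{\frac{y}{-21310} + Z} = \frac{\left(-20\right) 33 \left(-20\right) + 38152}{- \frac{36366}{-21310} + 17100} = \frac{\left(-660\right) \left(-20\right) + 38152}{\left(-36366\right) \left(- \frac{1}{21310}\right) + 17100} = \frac{13200 + 38152}{\frac{18183}{10655} + 17100} = \frac{51352}{\frac{182218683}{10655}} = 51352 \cdot \frac{10655}{182218683} = \frac{547155560}{182218683}$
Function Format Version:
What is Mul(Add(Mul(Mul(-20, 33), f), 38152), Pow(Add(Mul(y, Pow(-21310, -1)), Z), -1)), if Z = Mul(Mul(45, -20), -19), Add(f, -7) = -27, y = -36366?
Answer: Rational(547155560, 182218683) ≈ 3.0027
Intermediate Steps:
f = -20 (f = Add(7, -27) = -20)
Z = 17100 (Z = Mul(-900, -19) = 17100)
Mul(Add(Mul(Mul(-20, 33), f), 38152), Pow(Add(Mul(y, Pow(-21310, -1)), Z), -1)) = Mul(Add(Mul(Mul(-20, 33), -20), 38152), Pow(Add(Mul(-36366, Pow(-21310, -1)), 17100), -1)) = Mul(Add(Mul(-660, -20), 38152), Pow(Add(Mul(-36366, Rational(-1, 21310)), 17100), -1)) = Mul(Add(13200, 38152), Pow(Add(Rational(18183, 10655), 17100), -1)) = Mul(51352, Pow(Rational(182218683, 10655), -1)) = Mul(51352, Rational(10655, 182218683)) = Rational(547155560, 182218683)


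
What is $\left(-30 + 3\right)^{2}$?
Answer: $729$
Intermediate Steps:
$\left(-30 + 3\right)^{2} = \left(-27\right)^{2} = 729$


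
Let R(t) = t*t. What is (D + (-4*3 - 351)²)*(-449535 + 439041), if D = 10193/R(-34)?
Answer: -799302568779/578 ≈ -1.3829e+9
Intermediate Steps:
R(t) = t²
D = 10193/1156 (D = 10193/((-34)²) = 10193/1156 ≈ 8.8175)
(D + (-4*3 - 351)²)*(-449535 + 439041) = (10193/1156 + (-4*3 - 351)²)*(-449535 + 439041) = (10193/1156 + (-12 - 351)²)*(-10494) = (10193/1156 + (-363)²)*(-10494) = (10193/1156 + 131769)*(-10494) = (152335157/1156)*(-10494) = -799302568779/578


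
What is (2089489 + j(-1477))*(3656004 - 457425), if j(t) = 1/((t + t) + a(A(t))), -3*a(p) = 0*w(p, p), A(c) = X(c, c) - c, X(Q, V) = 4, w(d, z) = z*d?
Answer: 19742750705932395/2954 ≈ 6.6834e+12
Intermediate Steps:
w(d, z) = d*z
A(c) = 4 - c
a(p) = 0 (a(p) = -0*p*p = -0*p² = -⅓*0 = 0)
j(t) = 1/(2*t) (j(t) = 1/((t + t) + 0) = 1/(2*t + 0) = 1/(2*t))
(2089489 + j(-1477))*(3656004 - 457425) = (2089489 + (½)/(-1477))*(3656004 - 457425) = (2089489 + (½)*(-1/1477))*3198579 = (2089489 - 1/2954)*3198579 = (6172350505/2954)*3198579 = 19742750705932395/2954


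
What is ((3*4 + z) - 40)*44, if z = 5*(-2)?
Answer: -1672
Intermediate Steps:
z = -10
((3*4 + z) - 40)*44 = ((3*4 - 10) - 40)*44 = ((12 - 10) - 40)*44 = (2 - 40)*44 = -38*44 = -1672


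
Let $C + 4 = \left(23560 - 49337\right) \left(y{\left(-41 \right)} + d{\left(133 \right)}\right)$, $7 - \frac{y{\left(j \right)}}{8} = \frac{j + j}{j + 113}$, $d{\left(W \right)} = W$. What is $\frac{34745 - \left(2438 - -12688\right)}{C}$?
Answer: $- \frac{176571}{45960427} \approx -0.0038418$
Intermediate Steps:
$y{\left(j \right)} = 56 - \frac{16 j}{113 + j}$ ($y{\left(j \right)} = 56 - 8 \frac{j + j}{j + 113} = 56 - 8 \frac{2 j}{113 + j} = 56 - \frac{16 j}{113 + j}$)
$C = - \frac{45960427}{9}$ ($C = -4 + \left(23560 - 49337\right) \left(\frac{8 \left(791 + 5 \left(-41\right)\right)}{113 - 41} + 133\right) = -4 - 25777 \left(\frac{8 \left(791 - 205\right)}{72} + 133\right) = -4 - 25777 \left(8 \cdot \frac{1}{72} \cdot 586 + 133\right) = -4 - 25777 \left(\frac{586}{9} + 133\right) = -4 - \frac{45960391}{9} = - \frac{45960427}{9} \approx -5.1067 \cdot 10^{6}$)
$\frac{34745 - \left(2438 - -12688\right)}{C} = \frac{34745 - \left(2438 - -12688\right)}{- \frac{45960427}{9}} = \left(34745 - \left(2438 + 12688\right)\right) \left(- \frac{9}{45960427}\right) = \left(34745 - 15126\right) \left(- \frac{9}{45960427}\right) = 19619 \left(- \frac{9}{45960427}\right) = - \frac{176571}{45960427}$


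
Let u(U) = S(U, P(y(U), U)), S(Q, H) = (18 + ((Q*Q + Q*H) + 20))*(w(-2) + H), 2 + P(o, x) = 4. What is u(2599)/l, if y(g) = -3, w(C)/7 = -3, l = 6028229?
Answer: -128440703/6028229 ≈ -21.307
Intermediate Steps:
w(C) = -21 (w(C) = 7*(-3) = -21)
P(o, x) = 2 (P(o, x) = -2 + 4 = 2)
S(Q, H) = (-21 + H)*(38 + Q² + H*Q) (S(Q, H) = (18 + ((Q*Q + Q*H) + 20))*(-21 + H) = (18 + ((Q² + H*Q) + 20))*(-21 + H) = (18 + (20 + Q² + H*Q))*(-21 + H) = (38 + Q² + H*Q)*(-21 + H) = (-21 + H)*(38 + Q² + H*Q))
u(U) = -722 - 38*U - 19*U² (u(U) = -798 - 21*U² + 38*2 + 2*U² + U*2² - 21*2*U = -798 - 21*U² + 76 + 2*U² + U*4 - 42*U = -798 - 21*U² + 76 + 2*U² + 4*U - 42*U = -722 - 38*U - 19*U²)
u(2599)/l = (-722 - 38*2599 - 19*2599²)/6028229 = (-722 - 98762 - 19*6754801)*(1/6028229) = (-722 - 98762 - 128341219)*(1/6028229) = -128440703*1/6028229 = -128440703/6028229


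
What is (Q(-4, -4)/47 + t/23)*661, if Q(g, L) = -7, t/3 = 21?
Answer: 1850800/1081 ≈ 1712.1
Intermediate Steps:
t = 63 (t = 3*21 = 63)
(Q(-4, -4)/47 + t/23)*661 = (-7/47 + 63/23)*661 = (2800/1081)*661 = 1850800/1081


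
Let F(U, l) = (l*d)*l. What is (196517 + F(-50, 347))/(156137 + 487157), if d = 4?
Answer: 678153/643294 ≈ 1.0542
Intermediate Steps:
F(U, l) = 4*l² (F(U, l) = (l*4)*l = (4*l)*l = 4*l²)
(196517 + F(-50, 347))/(156137 + 487157) = (196517 + 4*347²)/(156137 + 487157) = (196517 + 4*120409)/643294 = (196517 + 481636)*(1/643294) = 678153*(1/643294) = 678153/643294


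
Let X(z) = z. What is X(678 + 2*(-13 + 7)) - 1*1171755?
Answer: -1171089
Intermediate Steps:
X(678 + 2*(-13 + 7)) - 1*1171755 = (678 + 2*(-13 + 7)) - 1*1171755 = (678 + 2*(-6)) - 1171755 = (678 - 12) - 1171755 = 666 - 1171755 = -1171089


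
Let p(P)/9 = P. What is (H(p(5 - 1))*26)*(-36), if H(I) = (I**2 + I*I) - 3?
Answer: -2423304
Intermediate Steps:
p(P) = 9*P
H(I) = -3 + 2*I**2 (H(I) = (I**2 + I**2) - 3 = 2*I**2 - 3 = -3 + 2*I**2)
(H(p(5 - 1))*26)*(-36) = ((-3 + 2*(9*(5 - 1))**2)*26)*(-36) = ((-3 + 2*(9*4)**2)*26)*(-36) = ((-3 + 2*36**2)*26)*(-36) = ((-3 + 2*1296)*26)*(-36) = ((-3 + 2592)*26)*(-36) = (2589*26)*(-36) = 67314*(-36) = -2423304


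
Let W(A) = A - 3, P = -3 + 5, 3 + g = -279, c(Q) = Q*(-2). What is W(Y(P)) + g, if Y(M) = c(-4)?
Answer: -277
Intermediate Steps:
c(Q) = -2*Q
g = -282 (g = -3 - 279 = -282)
P = 2
Y(M) = 8 (Y(M) = -2*(-4) = 8)
W(A) = -3 + A
W(Y(P)) + g = (-3 + 8) - 282 = 5 - 282 = -277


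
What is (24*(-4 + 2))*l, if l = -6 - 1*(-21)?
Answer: -720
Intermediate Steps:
l = 15 (l = -6 + 21 = 15)
(24*(-4 + 2))*l = (24*(-4 + 2))*15 = (24*(-2))*15 = -48*15 = -720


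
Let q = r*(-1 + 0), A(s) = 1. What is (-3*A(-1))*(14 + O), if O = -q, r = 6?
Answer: -60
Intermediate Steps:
q = -6 (q = 6*(-1 + 0) = 6*(-1) = -6)
O = 6 (O = -1*(-6) = 6)
(-3*A(-1))*(14 + O) = (-3*1)*(14 + 6) = -3*20 = -60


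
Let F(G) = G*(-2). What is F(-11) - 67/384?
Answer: 8381/384 ≈ 21.826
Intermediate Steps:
F(G) = -2*G
F(-11) - 67/384 = -2*(-11) - 67/384 = 22 - 67/384 = 8381/384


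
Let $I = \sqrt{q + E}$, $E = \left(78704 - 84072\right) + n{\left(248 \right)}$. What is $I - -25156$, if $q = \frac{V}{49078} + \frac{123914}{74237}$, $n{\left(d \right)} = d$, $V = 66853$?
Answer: $25156 + \frac{i \sqrt{67924632215351295802362}}{3643403486} \approx 25156.0 + 71.533 i$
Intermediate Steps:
$q = \frac{11044417453}{3643403486}$ ($q = \frac{66853}{49078} + \frac{123914}{74237} = \frac{11044417453}{3643403486} \approx 3.0313$)
$E = -5120$ ($E = \left(78704 - 84072\right) + 248 = -5368 + 248 = -5120$)
$I = \frac{i \sqrt{67924632215351295802362}}{3643403486}$ ($I = \sqrt{\frac{11044417453}{3643403486} - 5120} = \sqrt{- \frac{18643181430867}{3643403486}} = \frac{i \sqrt{67924632215351295802362}}{3643403486} \approx 71.533 i$)
$I - -25156 = \frac{i \sqrt{67924632215351295802362}}{3643403486} - -25156 = \frac{i \sqrt{67924632215351295802362}}{3643403486} + \left(-205928 + 231084\right) = \frac{i \sqrt{67924632215351295802362}}{3643403486} + 25156 = 25156 + \frac{i \sqrt{67924632215351295802362}}{3643403486}$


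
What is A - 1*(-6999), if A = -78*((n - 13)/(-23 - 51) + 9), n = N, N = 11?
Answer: 232911/37 ≈ 6294.9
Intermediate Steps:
n = 11
A = -26052/37 (A = -78*((11 - 13)/(-23 - 51) + 9) = -78*(-2/(-74) + 9) = -78*(-2*(-1/74) + 9) = -78*(1/37 + 9) = -78*334/37 = -26052/37 ≈ -704.11)
A - 1*(-6999) = -26052/37 - 1*(-6999) = -26052/37 + 6999 = 232911/37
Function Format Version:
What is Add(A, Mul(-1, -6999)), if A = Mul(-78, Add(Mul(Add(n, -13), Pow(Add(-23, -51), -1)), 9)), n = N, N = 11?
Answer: Rational(232911, 37) ≈ 6294.9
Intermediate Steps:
n = 11
A = Rational(-26052, 37) (A = Mul(-78, Add(Mul(Add(11, -13), Pow(Add(-23, -51), -1)), 9)) = Mul(-78, Add(Mul(-2, Pow(-74, -1)), 9)) = Mul(-78, Add(Mul(-2, Rational(-1, 74)), 9)) = Mul(-78, Add(Rational(1, 37), 9)) = Mul(-78, Rational(334, 37)) = Rational(-26052, 37) ≈ -704.11)
Add(A, Mul(-1, -6999)) = Add(Rational(-26052, 37), Mul(-1, -6999)) = Add(Rational(-26052, 37), 6999) = Rational(232911, 37)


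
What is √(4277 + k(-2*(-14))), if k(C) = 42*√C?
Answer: √(4277 + 84*√7) ≈ 67.076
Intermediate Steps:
√(4277 + k(-2*(-14))) = √(4277 + 42*√(-2*(-14))) = √(4277 + 42*√28) = √(4277 + 42*(2*√7)) = √(4277 + 84*√7)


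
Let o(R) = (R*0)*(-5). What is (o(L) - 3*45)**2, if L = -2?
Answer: 18225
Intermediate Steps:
o(R) = 0 (o(R) = 0*(-5) = 0)
(o(L) - 3*45)**2 = (0 - 3*45)**2 = (0 - 135)**2 = (-135)**2 = 18225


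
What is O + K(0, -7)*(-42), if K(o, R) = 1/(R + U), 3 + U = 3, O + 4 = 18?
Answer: 20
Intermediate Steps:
O = 14 (O = -4 + 18 = 14)
U = 0 (U = -3 + 3 = 0)
K(o, R) = 1/R (K(o, R) = 1/(R + 0) = 1/R)
O + K(0, -7)*(-42) = 14 - 42/(-7) = 14 - ⅐*(-42) = 14 + 6 = 20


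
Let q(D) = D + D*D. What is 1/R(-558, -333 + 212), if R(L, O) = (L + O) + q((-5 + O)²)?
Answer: 1/252062573 ≈ 3.9673e-9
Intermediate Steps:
q(D) = D + D²
R(L, O) = L + O + (-5 + O)²*(1 + (-5 + O)²) (R(L, O) = (L + O) + (-5 + O)²*(1 + (-5 + O)²) = L + O + (-5 + O)²*(1 + (-5 + O)²))
1/R(-558, -333 + 212) = 1/(-558 + (-333 + 212) + (-5 + (-333 + 212))² + (-5 + (-333 + 212))⁴) = 1/(-558 - 121 + (-5 - 121)² + (-5 - 121)⁴) = 1/(-558 - 121 + (-126)² + (-126)⁴) = 1/(-558 - 121 + 15876 + 252047376) = 1/252062573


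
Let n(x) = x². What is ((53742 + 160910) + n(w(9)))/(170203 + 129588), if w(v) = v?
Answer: 214733/299791 ≈ 0.71628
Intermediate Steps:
((53742 + 160910) + n(w(9)))/(170203 + 129588) = ((53742 + 160910) + 9²)/(170203 + 129588) = (214652 + 81)/299791 = 214733*(1/299791) = 214733/299791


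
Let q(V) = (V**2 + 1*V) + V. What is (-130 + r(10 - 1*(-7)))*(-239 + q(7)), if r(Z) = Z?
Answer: 19888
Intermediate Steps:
q(V) = V**2 + 2*V (q(V) = (V**2 + V) + V = (V + V**2) + V = V**2 + 2*V)
(-130 + r(10 - 1*(-7)))*(-239 + q(7)) = (-130 + (10 - 1*(-7)))*(-239 + 7*(2 + 7)) = (-130 + (10 + 7))*(-239 + 7*9) = (-130 + 17)*(-239 + 63) = -113*(-176) = 19888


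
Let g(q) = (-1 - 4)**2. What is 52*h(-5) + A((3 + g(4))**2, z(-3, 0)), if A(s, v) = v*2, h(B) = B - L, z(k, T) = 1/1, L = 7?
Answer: -622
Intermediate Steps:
z(k, T) = 1 (z(k, T) = 1*1 = 1)
g(q) = 25 (g(q) = (-5)**2 = 25)
h(B) = -7 + B (h(B) = B - 1*7 = B - 7 = -7 + B)
A(s, v) = 2*v
52*h(-5) + A((3 + g(4))**2, z(-3, 0)) = 52*(-7 - 5) + 2*1 = 52*(-12) + 2 = -624 + 2 = -622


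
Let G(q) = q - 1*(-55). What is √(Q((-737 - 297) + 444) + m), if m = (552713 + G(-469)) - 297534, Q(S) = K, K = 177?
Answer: √254942 ≈ 504.92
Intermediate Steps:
G(q) = 55 + q (G(q) = q + 55 = 55 + q)
Q(S) = 177
m = 254765 (m = (552713 + (55 - 469)) - 297534 = (552713 - 414) - 297534 = 552299 - 297534 = 254765)
√(Q((-737 - 297) + 444) + m) = √(177 + 254765) = √254942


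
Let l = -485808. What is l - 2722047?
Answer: -3207855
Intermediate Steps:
l - 2722047 = -485808 - 2722047 = -3207855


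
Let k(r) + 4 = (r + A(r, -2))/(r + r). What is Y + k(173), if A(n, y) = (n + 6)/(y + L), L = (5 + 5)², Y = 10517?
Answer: 356491937/33908 ≈ 10514.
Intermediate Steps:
L = 100 (L = 10² = 100)
A(n, y) = (6 + n)/(100 + y) (A(n, y) = (n + 6)/(y + 100) = (6 + n)/(100 + y))
k(r) = -4 + (3/49 + 99*r/98)/(2*r) (k(r) = -4 + (r + (6 + r)/(100 - 2))/(r + r) = -4 + (r + (6 + r)/98)/((2*r)) = -4 + (r + (6 + r)/98)*(1/(2*r)) = -4 + (r + (3/49 + r/98))*(1/(2*r)) = -4 + (3/49 + 99*r/98)*(1/(2*r)) = -4 + (3/49 + 99*r/98)/(2*r))
Y + k(173) = 10517 + (1/196)*(6 - 685*173)/173 = 10517 + (1/196)*(1/173)*(6 - 118505) = 10517 + (1/196)*(1/173)*(-118499) = 10517 - 118499/33908 = 356491937/33908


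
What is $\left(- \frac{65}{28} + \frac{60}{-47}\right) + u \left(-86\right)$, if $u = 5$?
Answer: $- \frac{570615}{1316} \approx -433.6$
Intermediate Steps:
$\left(- \frac{65}{28} + \frac{60}{-47}\right) + u \left(-86\right) = \left(- \frac{65}{28} + \frac{60}{-47}\right) + 5 \left(-86\right) = \left(\left(-65\right) \frac{1}{28} + 60 \left(- \frac{1}{47}\right)\right) - 430 = \left(- \frac{65}{28} - \frac{60}{47}\right) - 430 = - \frac{4735}{1316} - 430 = - \frac{570615}{1316}$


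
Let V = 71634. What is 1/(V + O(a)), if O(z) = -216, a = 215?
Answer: 1/71418 ≈ 1.4002e-5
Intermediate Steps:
1/(V + O(a)) = 1/(71634 - 216) = 1/71418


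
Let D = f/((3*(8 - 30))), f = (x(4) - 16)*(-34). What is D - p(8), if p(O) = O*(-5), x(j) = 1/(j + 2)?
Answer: 6305/198 ≈ 31.843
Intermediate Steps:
x(j) = 1/(2 + j)
p(O) = -5*O
f = 1615/3 (f = (1/(2 + 4) - 16)*(-34) = (1/6 - 16)*(-34) = (⅙ - 16)*(-34) = -95/6*(-34) = 1615/3 ≈ 538.33)
D = -1615/198 (D = 1615/(3*((3*(8 - 30)))) = 1615/(3*((3*(-22)))) = (1615/3)/(-66) = (1615/3)*(-1/66) = -1615/198 ≈ -8.1566)
D - p(8) = -1615/198 - (-5)*8 = -1615/198 - 1*(-40) = -1615/198 + 40 = 6305/198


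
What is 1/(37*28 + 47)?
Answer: 1/1083 ≈ 0.00092336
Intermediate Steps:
1/(37*28 + 47) = 1/(1036 + 47) = 1/1083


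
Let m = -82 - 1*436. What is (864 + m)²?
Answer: 119716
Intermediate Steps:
m = -518 (m = -82 - 436 = -518)
(864 + m)² = (864 - 518)² = 346² = 119716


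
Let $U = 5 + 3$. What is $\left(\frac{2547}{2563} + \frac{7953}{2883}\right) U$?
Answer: $\frac{73937440}{2463043} \approx 30.019$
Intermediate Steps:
$U = 8$
$\left(\frac{2547}{2563} + \frac{7953}{2883}\right) U = \left(\frac{2547}{2563} + \frac{7953}{2883}\right) 8 = \left(2547 \cdot \frac{1}{2563} + 7953 \cdot \frac{1}{2883}\right) 8 = \left(\frac{2547}{2563} + \frac{2651}{961}\right) 8 = \frac{9242180}{2463043} \cdot 8 = \frac{73937440}{2463043}$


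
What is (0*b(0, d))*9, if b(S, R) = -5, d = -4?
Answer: 0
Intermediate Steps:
(0*b(0, d))*9 = (0*(-5))*9 = 0*9 = 0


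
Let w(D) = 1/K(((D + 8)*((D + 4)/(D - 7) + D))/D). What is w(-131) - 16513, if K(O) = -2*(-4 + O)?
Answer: -12551445722/760095 ≈ -16513.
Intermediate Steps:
K(O) = 8 - 2*O
w(D) = 1/(8 - 2*(8 + D)*(D + (4 + D)/(-7 + D))/D) (w(D) = 1/(8 - 2*(D + 8)*((D + 4)/(D - 7) + D)/D) = 1/(8 - 2*(8 + D)*((4 + D)/(-7 + D) + D)/D) = 1/(8 - 2*(8 + D)*(D + (4 + D)/(-7 + D))/D))
w(-131) - 16513 = (½)*(-131)*(7 - 1*(-131))/(32 + (-131)³ - 16*(-131) - 2*(-131)²) - 16513 = (½)*(-131)*(7 + 131)/(32 - 2248091 + 2096 - 2*17161) - 16513 = (½)*(-131)*138/(32 - 2248091 + 2096 - 34322) - 16513 = (½)*(-131)*138/(-2280285) - 16513 = (½)*(-131)*(-1/2280285)*138 - 16513 = 3013/760095 - 16513 = -12551445722/760095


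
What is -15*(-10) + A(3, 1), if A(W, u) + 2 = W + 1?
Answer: 152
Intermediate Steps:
A(W, u) = -1 + W (A(W, u) = -2 + (W + 1) = -2 + (1 + W) = -1 + W)
-15*(-10) + A(3, 1) = -15*(-10) + (-1 + 3) = 150 + 2 = 152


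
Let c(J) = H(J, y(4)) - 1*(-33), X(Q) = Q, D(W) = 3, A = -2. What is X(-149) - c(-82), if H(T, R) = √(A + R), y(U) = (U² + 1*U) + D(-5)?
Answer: -182 - √21 ≈ -186.58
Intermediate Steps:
y(U) = 3 + U + U² (y(U) = (U² + 1*U) + 3 = (U² + U) + 3 = (U + U²) + 3 = 3 + U + U²)
H(T, R) = √(-2 + R)
c(J) = 33 + √21 (c(J) = √(-2 + (3 + 4 + 4²)) - 1*(-33) = √(-2 + (3 + 4 + 16)) + 33 = √(-2 + 23) + 33 = √21 + 33 = 33 + √21)
X(-149) - c(-82) = -149 - (33 + √21) = -149 + (-33 - √21) = -182 - √21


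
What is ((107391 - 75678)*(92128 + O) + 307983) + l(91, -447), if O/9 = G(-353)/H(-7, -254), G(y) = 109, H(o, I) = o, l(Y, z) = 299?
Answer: 20422634369/7 ≈ 2.9175e+9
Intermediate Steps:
O = -981/7 (O = 9*(109/(-7)) = 9*(109*(-1/7)) = 9*(-109/7) = -981/7 ≈ -140.14)
((107391 - 75678)*(92128 + O) + 307983) + l(91, -447) = ((107391 - 75678)*(92128 - 981/7) + 307983) + 299 = (31713*(643915/7) + 307983) + 299 = (20420476395/7 + 307983) + 299 = 20422632276/7 + 299 = 20422634369/7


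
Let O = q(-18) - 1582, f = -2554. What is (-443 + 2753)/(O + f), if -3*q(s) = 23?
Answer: -6930/12431 ≈ -0.55748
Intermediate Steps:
q(s) = -23/3 (q(s) = -⅓*23 = -23/3)
O = -4769/3 (O = -23/3 - 1582 = -4769/3 ≈ -1589.7)
(-443 + 2753)/(O + f) = (-443 + 2753)/(-4769/3 - 2554) = 2310/(-12431/3) = 2310*(-3/12431) = -6930/12431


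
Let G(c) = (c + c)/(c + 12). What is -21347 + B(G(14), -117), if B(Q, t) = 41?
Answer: -21306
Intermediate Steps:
G(c) = 2*c/(12 + c) (G(c) = (2*c)/(12 + c) = 2*c/(12 + c))
-21347 + B(G(14), -117) = -21347 + 41 = -21306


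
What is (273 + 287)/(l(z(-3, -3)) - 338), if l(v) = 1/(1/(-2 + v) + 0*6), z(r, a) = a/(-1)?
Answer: -560/337 ≈ -1.6617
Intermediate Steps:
z(r, a) = -a (z(r, a) = a*(-1) = -a)
l(v) = -2 + v (l(v) = 1/(1/(-2 + v) + 0) = 1/(1/(-2 + v)) = -2 + v)
(273 + 287)/(l(z(-3, -3)) - 338) = (273 + 287)/((-2 - 1*(-3)) - 338) = 560/((-2 + 3) - 338) = 560/(1 - 338) = 560/(-337) = 560*(-1/337) = -560/337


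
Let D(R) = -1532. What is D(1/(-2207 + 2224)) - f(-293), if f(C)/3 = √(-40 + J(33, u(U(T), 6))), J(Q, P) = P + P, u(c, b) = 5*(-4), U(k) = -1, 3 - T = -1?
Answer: -1532 - 12*I*√5 ≈ -1532.0 - 26.833*I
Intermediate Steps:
T = 4 (T = 3 - 1*(-1) = 3 + 1 = 4)
u(c, b) = -20
J(Q, P) = 2*P
f(C) = 12*I*√5 (f(C) = 3*√(-40 + 2*(-20)) = 3*√(-40 - 40) = 3*√(-80) = 3*(4*I*√5) = 12*I*√5)
D(1/(-2207 + 2224)) - f(-293) = -1532 - 12*I*√5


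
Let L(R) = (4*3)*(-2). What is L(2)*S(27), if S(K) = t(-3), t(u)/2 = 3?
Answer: -144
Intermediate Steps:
t(u) = 6 (t(u) = 2*3 = 6)
S(K) = 6
L(R) = -24 (L(R) = 12*(-2) = -24)
L(2)*S(27) = -24*6 = -144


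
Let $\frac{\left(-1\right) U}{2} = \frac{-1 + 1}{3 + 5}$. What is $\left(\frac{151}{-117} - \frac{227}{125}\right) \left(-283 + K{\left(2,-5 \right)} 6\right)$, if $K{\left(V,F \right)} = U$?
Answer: $\frac{12857822}{14625} \approx 879.17$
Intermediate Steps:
$U = 0$ ($U = - 2 \frac{-1 + 1}{3 + 5} = - 2 \cdot \frac{0}{8} = - 2 \cdot 0 \cdot \frac{1}{8} = \left(-2\right) 0 = 0$)
$K{\left(V,F \right)} = 0$
$\left(\frac{151}{-117} - \frac{227}{125}\right) \left(-283 + K{\left(2,-5 \right)} 6\right) = \left(\frac{151}{-117} - \frac{227}{125}\right) \left(-283 + 0 \cdot 6\right) = \left(151 \left(- \frac{1}{117}\right) - \frac{227}{125}\right) \left(-283 + 0\right) = \left(- \frac{151}{117} - \frac{227}{125}\right) \left(-283\right) = \left(- \frac{45434}{14625}\right) \left(-283\right) = \frac{12857822}{14625}$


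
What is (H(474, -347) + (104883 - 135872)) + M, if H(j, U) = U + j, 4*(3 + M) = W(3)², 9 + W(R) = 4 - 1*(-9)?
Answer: -30861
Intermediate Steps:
W(R) = 4 (W(R) = -9 + (4 - 1*(-9)) = -9 + (4 + 9) = -9 + 13 = 4)
M = 1 (M = -3 + (¼)*4² = -3 + (¼)*16 = -3 + 4 = 1)
(H(474, -347) + (104883 - 135872)) + M = ((-347 + 474) + (104883 - 135872)) + 1 = (127 - 30989) + 1 = -30862 + 1 = -30861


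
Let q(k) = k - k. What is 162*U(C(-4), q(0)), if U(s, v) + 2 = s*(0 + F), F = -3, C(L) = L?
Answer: 1620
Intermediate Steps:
q(k) = 0
U(s, v) = -2 - 3*s (U(s, v) = -2 + s*(0 - 3) = -2 + s*(-3) = -2 - 3*s)
162*U(C(-4), q(0)) = 162*(-2 - 3*(-4)) = 162*(-2 + 12) = 162*10 = 1620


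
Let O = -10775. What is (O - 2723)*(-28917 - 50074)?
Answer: 1066220518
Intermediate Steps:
(O - 2723)*(-28917 - 50074) = (-10775 - 2723)*(-28917 - 50074) = -13498*(-78991) = 1066220518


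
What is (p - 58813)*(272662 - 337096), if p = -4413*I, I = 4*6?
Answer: 10613890650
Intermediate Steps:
I = 24
p = -105912 (p = -4413*24 = -105912)
(p - 58813)*(272662 - 337096) = (-105912 - 58813)*(272662 - 337096) = -164725*(-64434) = 10613890650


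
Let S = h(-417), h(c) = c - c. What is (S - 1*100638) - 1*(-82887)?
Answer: -17751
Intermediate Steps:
h(c) = 0
S = 0
(S - 1*100638) - 1*(-82887) = (0 - 1*100638) - 1*(-82887) = (0 - 100638) + 82887 = -100638 + 82887 = -17751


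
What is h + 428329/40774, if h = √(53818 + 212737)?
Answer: 428329/40774 + √266555 ≈ 526.79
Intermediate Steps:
h = √266555 ≈ 516.29
h + 428329/40774 = √266555 + 428329/40774 = 428329/40774 + √266555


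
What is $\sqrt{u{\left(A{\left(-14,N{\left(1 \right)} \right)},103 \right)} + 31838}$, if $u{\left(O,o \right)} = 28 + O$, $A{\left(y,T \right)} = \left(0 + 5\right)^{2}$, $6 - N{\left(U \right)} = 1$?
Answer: $\sqrt{31891} \approx 178.58$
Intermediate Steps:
$N{\left(U \right)} = 5$ ($N{\left(U \right)} = 6 - 1 = 5$)
$A{\left(y,T \right)} = 25$ ($A{\left(y,T \right)} = 5^{2} = 25$)
$\sqrt{u{\left(A{\left(-14,N{\left(1 \right)} \right)},103 \right)} + 31838} = \sqrt{\left(28 + 25\right) + 31838} = \sqrt{53 + 31838} = \sqrt{31891}$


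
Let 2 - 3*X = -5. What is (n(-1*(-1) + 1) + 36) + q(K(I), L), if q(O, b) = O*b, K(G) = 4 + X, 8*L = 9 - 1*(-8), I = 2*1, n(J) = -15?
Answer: 827/24 ≈ 34.458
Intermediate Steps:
X = 7/3 (X = 2/3 - 1/3*(-5) = 2/3 + 5/3 = 7/3 ≈ 2.3333)
I = 2
L = 17/8 (L = (9 - 1*(-8))/8 = (9 + 8)/8 = (1/8)*17 = 17/8 ≈ 2.1250)
K(G) = 19/3 (K(G) = 4 + 7/3 = 19/3)
(n(-1*(-1) + 1) + 36) + q(K(I), L) = (-15 + 36) + (19/3)*(17/8) = 21 + 323/24 = 827/24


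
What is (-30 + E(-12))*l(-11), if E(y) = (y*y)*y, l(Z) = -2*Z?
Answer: -38676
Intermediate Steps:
E(y) = y**3 (E(y) = y**2*y = y**3)
(-30 + E(-12))*l(-11) = (-30 + (-12)**3)*(-2*(-11)) = (-30 - 1728)*22 = -1758*22 = -38676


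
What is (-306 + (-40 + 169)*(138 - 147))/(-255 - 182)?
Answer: 1467/437 ≈ 3.3570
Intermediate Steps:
(-306 + (-40 + 169)*(138 - 147))/(-255 - 182) = (-306 + 129*(-9))/(-437) = (-306 - 1161)*(-1/437) = -1467*(-1/437) = 1467/437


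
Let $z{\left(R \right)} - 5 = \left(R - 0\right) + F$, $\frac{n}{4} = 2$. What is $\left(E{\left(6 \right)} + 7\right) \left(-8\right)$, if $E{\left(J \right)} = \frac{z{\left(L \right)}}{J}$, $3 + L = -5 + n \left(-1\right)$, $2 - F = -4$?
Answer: $- \frac{148}{3} \approx -49.333$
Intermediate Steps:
$n = 8$ ($n = 4 \cdot 2 = 8$)
$F = 6$ ($F = 2 - -4 = 2 + 4 = 6$)
$L = -16$ ($L = -3 + \left(-5 + 8 \left(-1\right)\right) = -3 - 13 = -16$)
$z{\left(R \right)} = 11 + R$ ($z{\left(R \right)} = 5 + \left(\left(R - 0\right) + 6\right) = 5 + \left(\left(R + 0\right) + 6\right) = 5 + \left(R + 6\right) = 5 + \left(6 + R\right) = 11 + R$)
$E{\left(J \right)} = - \frac{5}{J}$ ($E{\left(J \right)} = \frac{11 - 16}{J} = - \frac{5}{J}$)
$\left(E{\left(6 \right)} + 7\right) \left(-8\right) = \left(- \frac{5}{6} + 7\right) \left(-8\right) = \frac{37}{6} \left(-8\right) = - \frac{148}{3}$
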